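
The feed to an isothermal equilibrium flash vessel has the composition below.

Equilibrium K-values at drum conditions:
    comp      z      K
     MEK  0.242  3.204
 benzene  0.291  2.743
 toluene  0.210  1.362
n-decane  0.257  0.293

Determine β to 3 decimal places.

Newton iteration, β⁰ = 0.7:
  β = 0.700: g = 0.1391, g' = -0.882 → β = 0.858
  β = 0.858: g = -0.0158, g' = -1.128 → β = 0.844
  β = 0.844: g = -0.0002, g' = -1.094 → β = 0.843
Converged at β = 0.843.

β = 0.843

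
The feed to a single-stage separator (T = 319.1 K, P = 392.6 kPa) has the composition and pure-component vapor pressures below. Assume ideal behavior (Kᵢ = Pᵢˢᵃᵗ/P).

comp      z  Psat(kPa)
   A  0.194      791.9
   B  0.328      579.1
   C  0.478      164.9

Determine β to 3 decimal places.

β = 0.182

Raoult's law: Kᵢ = Pᵢˢᵃᵗ/P = Pᵢˢᵃᵗ/392.6.
  K_A = 791.9/392.6 = 2.01707, K_B = 579.1/392.6 = 1.47504, K_C = 164.9/392.6 = 0.42002
Rachford–Rice: g(β) = Σ zᵢ(Kᵢ−1)/(1+β(Kᵢ−1)) = 0.
g(0) = ΣzᵢKᵢ − 1 = 0.076 and g(1) = 1 − Σzᵢ/Kᵢ = -0.457, so a root lies in (0, 1).
Iterate (Newton) starting at β = 0.5:
  β = 0.500: g = -0.1338, g' = -0.455 → β = 0.206
  β = 0.206: g = -0.0099, g' = -0.406 → β = 0.182
Converged at β = 0.182.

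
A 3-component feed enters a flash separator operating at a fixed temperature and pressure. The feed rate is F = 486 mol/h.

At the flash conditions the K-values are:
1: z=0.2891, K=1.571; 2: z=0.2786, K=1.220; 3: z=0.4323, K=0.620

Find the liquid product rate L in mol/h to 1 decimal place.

Iterate (Newton) starting at V/F = 0.5:
  V/F = 0.5000: g = -0.01918, g' = -0.1631 → V/F = 0.3825
  V/F = 0.3825: g = -0.00018, g' = -0.1604 → V/F = 0.3813
Converged at V/F = 0.3813.
Then V = V/F·F = 0.3813·486 = 185.3 mol/h and L = F − V = 300.7 mol/h.

L = 300.7 mol/h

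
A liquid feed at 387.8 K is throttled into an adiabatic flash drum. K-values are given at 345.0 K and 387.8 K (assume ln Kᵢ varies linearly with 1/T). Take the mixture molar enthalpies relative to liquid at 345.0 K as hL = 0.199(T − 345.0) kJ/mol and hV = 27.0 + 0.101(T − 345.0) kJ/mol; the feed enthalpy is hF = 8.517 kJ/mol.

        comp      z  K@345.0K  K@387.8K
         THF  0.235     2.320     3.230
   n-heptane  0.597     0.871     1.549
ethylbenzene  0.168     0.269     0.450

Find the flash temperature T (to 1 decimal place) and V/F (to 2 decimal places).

T = 346.5 K, V/F = 0.31

Adiabatic flash: solve Rachford–Rice at each trial T, then check hF = ψ·hV(T) + (1−ψ)·hL(T).
  T = 345.0 K: K = (2.320, 0.871, 0.269), RR gives ψ = 0.259, H_out = 6.993 kJ/mol
  T = 387.8 K: K = (3.230, 1.549, 0.450), RR gives ψ = 1.000, H_out = 31.323 kJ/mol
  T = 366.4 K: K = (2.764, 1.181, 0.353), RR gives ψ = 0.887, H_out = 26.344 kJ/mol
  T = 355.7 K: K = (2.539, 1.019, 0.309), RR gives ψ = 0.603, H_out = 17.780 kJ/mol
  T = 350.4 K: K = (2.430, 0.944, 0.289), RR gives ψ = 0.435, H_out = 12.583 kJ/mol
  T = 347.7 K: K = (2.375, 0.907, 0.279), RR gives ψ = 0.346, H_out = 9.798 kJ/mol
  T = 346.4 K: K = (2.348, 0.890, 0.274), RR gives ψ = 0.304, H_out = 8.447 kJ/mol
Linear interpolation between T = 346.4 (H_out = 8.447) and T = 347.7 (H_out = 9.798) on hF = 8.517 gives T ≈ 346.5 K, at which ψ = 0.31.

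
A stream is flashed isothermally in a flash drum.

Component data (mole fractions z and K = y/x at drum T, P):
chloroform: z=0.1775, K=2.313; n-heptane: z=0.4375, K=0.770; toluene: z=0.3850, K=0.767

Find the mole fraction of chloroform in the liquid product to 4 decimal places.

x_chloroform = 0.1498

Rachford–Rice: g(V/F) = Σ zᵢ(Kᵢ−1)/(1+V/F(Kᵢ−1)) = 0.
g(0) = ΣzᵢKᵢ − 1 = 0.0427 and g(1) = 1 − Σzᵢ/Kᵢ = -0.1469, so a root lies in (0, 1).
Newton–Raphson from V/F = 0.31:
  V/F = 0.3100: g = -0.03940, g' = -0.2057 → V/F = 0.1184
  V/F = 0.1184: g = 0.00600, g' = -0.2757 → V/F = 0.1402
  V/F = 0.1402: g = 0.00012, g' = -0.2653 → V/F = 0.1406
Converged at V/F = 0.1406.
Compositions from xᵢ = zᵢ/(1+V/F(Kᵢ−1)), yᵢ = Kᵢxᵢ:
  chloroform: x = 0.1498, y = 0.3466
  n-heptane: x = 0.4521, y = 0.3481
  toluene: x = 0.3980, y = 0.3053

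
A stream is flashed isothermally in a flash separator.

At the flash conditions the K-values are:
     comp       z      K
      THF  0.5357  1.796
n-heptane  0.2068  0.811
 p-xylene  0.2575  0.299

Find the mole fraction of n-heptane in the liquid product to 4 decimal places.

Iterate (Newton) starting at ψ = 0.5:
  ψ = 0.5000: g = -0.01606, g' = -0.4826 → ψ = 0.4667
  ψ = 0.4667: g = -0.00024, g' = -0.4688 → ψ = 0.4662
Converged at ψ = 0.4662.
Compositions from xᵢ = zᵢ/(1+ψ(Kᵢ−1)), yᵢ = Kᵢxᵢ:
  THF: x = 0.3907, y = 0.7017
  n-heptane: x = 0.2268, y = 0.1839
  p-xylene: x = 0.3825, y = 0.1144

x_n-heptane = 0.2268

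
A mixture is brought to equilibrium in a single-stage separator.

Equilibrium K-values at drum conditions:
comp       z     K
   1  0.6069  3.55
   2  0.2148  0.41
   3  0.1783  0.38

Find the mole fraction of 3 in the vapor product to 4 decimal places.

y_3 = 0.1434

Material balance + equilibrium reduce to Σ zᵢ(Kᵢ−1)/(1+V/F(Kᵢ−1)) = 0.
Feasibility: ΣzᵢKᵢ = 2.3103, Σzᵢ/Kᵢ = 1.1641 — both > 1, two phases present.
Newton iteration, V/F⁰ = 0.45:
  V/F = 0.4500: g = 0.39478, g' = -1.1262 → V/F = 0.8006
  V/F = 0.8006: g = 0.04918, g' = -0.9654 → V/F = 0.8515
  V/F = 0.8515: g = -0.00086, g' = -1.0019 → V/F = 0.8506
Converged at V/F = 0.8506.
Compositions from xᵢ = zᵢ/(1+V/F(Kᵢ−1)), yᵢ = Kᵢxᵢ:
  1: x = 0.1915, y = 0.6798
  2: x = 0.4312, y = 0.1768
  3: x = 0.3773, y = 0.1434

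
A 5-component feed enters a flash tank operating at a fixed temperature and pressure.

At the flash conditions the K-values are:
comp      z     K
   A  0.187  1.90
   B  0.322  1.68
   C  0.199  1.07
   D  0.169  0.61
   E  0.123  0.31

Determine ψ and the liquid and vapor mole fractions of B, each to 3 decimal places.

ψ = 0.725, x_B = 0.216, y_B = 0.362

Let ψ = V/F and solve Σ zᵢ(Kᵢ−1)/(1+ψ(Kᵢ−1)) = 0.
g(0) = ΣzᵢKᵢ − 1 = 0.250 and g(1) = 1 − Σzᵢ/Kᵢ = -0.150, so a root lies in (0, 1).
Iterate (Newton) starting at ψ = 0.33:
  ψ = 0.330: g = 0.1367, g' = -0.322 → ψ = 0.754
  ψ = 0.754: g = -0.0120, g' = -0.426 → ψ = 0.726
  ψ = 0.726: g = -0.0003, g' = -0.408 → ψ = 0.725
Converged at ψ = 0.725.
Compositions from xᵢ = zᵢ/(1+ψ(Kᵢ−1)), yᵢ = Kᵢxᵢ:
  A: x = 0.113, y = 0.215
  B: x = 0.216, y = 0.362
  C: x = 0.189, y = 0.203
  D: x = 0.236, y = 0.144
  E: x = 0.246, y = 0.076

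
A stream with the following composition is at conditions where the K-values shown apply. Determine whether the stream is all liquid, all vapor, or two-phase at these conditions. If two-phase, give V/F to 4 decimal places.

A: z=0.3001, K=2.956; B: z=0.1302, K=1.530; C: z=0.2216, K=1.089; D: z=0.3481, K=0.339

two-phase, V/F = 0.5402

ΣzᵢKᵢ = 1.4456; Σzᵢ/Kᵢ = 1.4170.
Both exceed 1, so a two-phase solution exists.
Newton iteration, ψ⁰ = 0.5:
  ψ = 0.5000: g = 0.02651, g' = -0.6572 → ψ = 0.5403
  ψ = 0.5403: g = -0.00010, g' = -0.6631 → ψ = 0.5402
Converged at ψ = 0.5402.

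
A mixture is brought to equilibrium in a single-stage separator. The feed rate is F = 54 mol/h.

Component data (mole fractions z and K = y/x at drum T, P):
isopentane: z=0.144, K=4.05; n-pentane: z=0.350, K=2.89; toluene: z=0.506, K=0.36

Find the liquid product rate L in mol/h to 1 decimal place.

L = 24.9 mol/h

Material balance + equilibrium reduce to Σ zᵢ(Kᵢ−1)/(1+ψ(Kᵢ−1)) = 0.
Feasibility: ΣzᵢKᵢ = 1.777, Σzᵢ/Kᵢ = 1.562 — both > 1, two phases present.
Iterate (Newton) starting at ψ = 0.5:
  ψ = 0.500: g = 0.0378, g' = -0.989 → ψ = 0.538
Converged at ψ = 0.538.
Then V = ψ·F = 0.5384·54 = 29.1 mol/h and L = F − V = 24.9 mol/h.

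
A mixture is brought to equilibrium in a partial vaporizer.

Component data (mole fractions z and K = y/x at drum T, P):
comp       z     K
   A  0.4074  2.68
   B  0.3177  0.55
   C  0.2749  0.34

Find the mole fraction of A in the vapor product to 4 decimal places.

Newton–Raphson from V/F = 0.48:
  V/F = 0.4800: g = -0.06903, g' = -0.7136 → V/F = 0.3833
  V/F = 0.3833: g = 0.00072, g' = -0.7340 → V/F = 0.3842
Converged at V/F = 0.3842.
Compositions from xᵢ = zᵢ/(1+V/F(Kᵢ−1)), yᵢ = Kᵢxᵢ:
  A: x = 0.2476, y = 0.6635
  B: x = 0.3841, y = 0.2113
  C: x = 0.3683, y = 0.1252

y_A = 0.6635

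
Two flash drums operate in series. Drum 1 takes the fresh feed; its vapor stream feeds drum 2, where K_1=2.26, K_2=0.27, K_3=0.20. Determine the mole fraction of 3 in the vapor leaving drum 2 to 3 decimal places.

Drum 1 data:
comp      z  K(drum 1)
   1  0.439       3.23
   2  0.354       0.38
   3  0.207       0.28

Drum 1:
Newton iteration, ψ₁⁰ = 0.67:
  ψ₁ = 0.670: g = -0.2709, g' = -1.150 → ψ₁ = 0.434
  ψ₁ = 0.434: g = -0.0200, g' = -1.045 → ψ₁ = 0.415
Converged at ψ₁ = 0.415.
Drum-1 compositions:
  1: x = 0.228, y = 0.736
  2: x = 0.477, y = 0.181
  3: x = 0.295, y = 0.083
Drum-2 feed = drum-1 vapor: z₂ = (0.7361, 0.1812, 0.0827).
Drum 2:
Rachford–Rice: g(ψ₂) = Σ zᵢ(Kᵢ−1)/(1+ψ₂(Kᵢ−1)) = 0.
g(0) = ΣzᵢKᵢ − 1 = 0.729 and g(1) = 1 − Σzᵢ/Kᵢ = -0.410, so a root lies in (0, 1).
Newton iteration, ψ₂⁰ = 0.5:
  ψ₂ = 0.500: g = 0.2505, g' = -0.826 → ψ₂ = 0.803
  ψ₂ = 0.803: g = -0.0438, g' = -1.267 → ψ₂ = 0.769
  ψ₂ = 0.769: g = -0.0019, g' = -1.160 → ψ₂ = 0.767
Converged at ψ₂ = 0.767.
  1: x = 0.374, y = 0.846
  2: x = 0.412, y = 0.111
  3: x = 0.214, y = 0.043

y_3 (drum 2) = 0.043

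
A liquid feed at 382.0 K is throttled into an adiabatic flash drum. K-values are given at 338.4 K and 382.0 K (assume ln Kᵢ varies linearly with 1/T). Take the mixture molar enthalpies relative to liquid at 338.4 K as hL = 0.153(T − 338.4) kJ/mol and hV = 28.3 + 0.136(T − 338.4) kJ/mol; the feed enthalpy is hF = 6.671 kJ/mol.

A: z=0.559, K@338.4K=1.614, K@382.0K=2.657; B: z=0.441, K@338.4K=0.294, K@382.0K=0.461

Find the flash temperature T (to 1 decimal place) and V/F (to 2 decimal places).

Adiabatic flash: solve Rachford–Rice at each trial T, then check hF = ψ·hV(T) + (1−ψ)·hL(T).
  T = 338.4 K: K = (1.614, 0.294), RR gives ψ = 0.074, H_out = 2.081 kJ/mol
  T = 382.0 K: K = (2.657, 0.461), RR gives ψ = 0.771, H_out = 27.918 kJ/mol
  T = 360.2 K: K = (2.102, 0.373), RR gives ψ = 0.492, H_out = 17.070 kJ/mol
  T = 349.3 K: K = (1.850, 0.332), RR gives ψ = 0.318, H_out = 10.619 kJ/mol
  T = 343.9 K: K = (1.731, 0.313), RR gives ψ = 0.210, H_out = 6.775 kJ/mol
  T = 341.1 K: K = (1.671, 0.303), RR gives ψ = 0.145, H_out = 4.508 kJ/mol
  T = 342.5 K: K = (1.701, 0.308), RR gives ψ = 0.179, H_out = 5.669 kJ/mol
Linear interpolation between T = 342.5 (H_out = 5.669) and T = 343.9 (H_out = 6.775) on hF = 6.671 gives T ≈ 343.8 K, at which ψ = 0.21.

T = 343.8 K, V/F = 0.21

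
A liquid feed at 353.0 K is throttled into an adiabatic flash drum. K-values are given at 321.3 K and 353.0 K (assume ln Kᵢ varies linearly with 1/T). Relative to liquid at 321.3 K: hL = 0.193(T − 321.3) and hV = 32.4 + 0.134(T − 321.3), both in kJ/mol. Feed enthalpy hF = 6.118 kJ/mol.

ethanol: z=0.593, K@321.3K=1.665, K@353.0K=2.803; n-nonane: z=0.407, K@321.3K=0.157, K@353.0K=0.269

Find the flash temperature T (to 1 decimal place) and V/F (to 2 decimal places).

T = 324.3 K, V/F = 0.17

Adiabatic flash: solve Rachford–Rice at each trial T, then check hF = ψ·hV(T) + (1−ψ)·hL(T).
  T = 321.3 K: K = (1.665, 0.157), RR gives ψ = 0.091, H_out = 2.962 kJ/mol
  T = 353.0 K: K = (2.803, 0.269), RR gives ψ = 0.585, H_out = 23.993 kJ/mol
  T = 337.1 K: K = (2.185, 0.208), RR gives ψ = 0.405, H_out = 15.802 kJ/mol
  T = 329.2 K: K = (1.914, 0.181), RR gives ψ = 0.279, H_out = 10.430 kJ/mol
  T = 325.2 K: K = (1.785, 0.169), RR gives ψ = 0.195, H_out = 7.020 kJ/mol
  T = 323.2 K: K = (1.723, 0.163), RR gives ψ = 0.145, H_out = 5.050 kJ/mol
Linear interpolation between T = 323.2 (H_out = 5.050) and T = 325.2 (H_out = 7.020) on hF = 6.118 gives T ≈ 324.3 K, at which ψ = 0.17.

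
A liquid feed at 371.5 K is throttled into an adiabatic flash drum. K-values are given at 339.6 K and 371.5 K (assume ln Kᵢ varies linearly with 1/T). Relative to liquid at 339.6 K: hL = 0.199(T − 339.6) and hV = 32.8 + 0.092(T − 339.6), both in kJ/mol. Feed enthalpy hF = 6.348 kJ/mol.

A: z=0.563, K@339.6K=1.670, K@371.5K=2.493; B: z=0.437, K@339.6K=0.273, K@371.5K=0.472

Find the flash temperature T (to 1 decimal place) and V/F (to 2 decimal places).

Adiabatic flash: solve Rachford–Rice at each trial T, then check hF = ψ·hV(T) + (1−ψ)·hL(T).
  T = 339.6 K: K = (1.670, 0.273), RR gives ψ = 0.122, H_out = 4.007 kJ/mol
  T = 371.5 K: K = (2.493, 0.472), RR gives ψ = 0.774, H_out = 29.081 kJ/mol
  T = 355.6 K: K = (2.060, 0.364), RR gives ψ = 0.473, H_out = 17.876 kJ/mol
  T = 347.6 K: K = (1.859, 0.316), RR gives ψ = 0.315, H_out = 11.646 kJ/mol
  T = 343.6 K: K = (1.763, 0.294), RR gives ψ = 0.225, H_out = 8.077 kJ/mol
  T = 341.6 K: K = (1.716, 0.283), RR gives ψ = 0.176, H_out = 6.117 kJ/mol
Linear interpolation between T = 341.6 (H_out = 6.117) and T = 343.6 (H_out = 8.077) on hF = 6.348 gives T ≈ 341.8 K, at which ψ = 0.18.

T = 341.8 K, V/F = 0.18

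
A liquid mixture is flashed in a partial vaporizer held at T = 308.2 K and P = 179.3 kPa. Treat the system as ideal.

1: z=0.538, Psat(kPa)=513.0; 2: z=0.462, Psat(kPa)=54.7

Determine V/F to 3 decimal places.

V/F = 0.526

Raoult's law: Kᵢ = Pᵢˢᵃᵗ/P = Pᵢˢᵃᵗ/179.3.
  K_1 = 513.0/179.3 = 2.86113, K_2 = 54.7/179.3 = 0.30508
Binary case is linear: z₁(K₁−1)(1+V/F(K₂−1)) + z₂(K₂−1)(1+V/F(K₁−1)) = 0
⇒ V/F = [z₁(K₁−1)+z₂(K₂−1)] / [−(K₁−1)(K₂−1)] = 0.6802/1.2933 = 0.526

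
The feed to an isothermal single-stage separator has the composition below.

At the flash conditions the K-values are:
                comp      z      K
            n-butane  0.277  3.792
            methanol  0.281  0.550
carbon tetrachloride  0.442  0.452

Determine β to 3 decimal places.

Let β = V/F and solve Σ zᵢ(Kᵢ−1)/(1+β(Kᵢ−1)) = 0.
Check two-phase: ΣzᵢKᵢ = 1.405 > 1 and Σzᵢ/Kᵢ = 1.562 > 1, so g(0) = 0.405 > 0 and g(1) = -0.562 < 0.
Iterate (Newton) starting at β = 0.42:
  β = 0.420: g = -0.1146, g' = -0.768 → β = 0.271
  β = 0.271: g = 0.0120, g' = -0.957 → β = 0.283
Converged at β = 0.283.

β = 0.283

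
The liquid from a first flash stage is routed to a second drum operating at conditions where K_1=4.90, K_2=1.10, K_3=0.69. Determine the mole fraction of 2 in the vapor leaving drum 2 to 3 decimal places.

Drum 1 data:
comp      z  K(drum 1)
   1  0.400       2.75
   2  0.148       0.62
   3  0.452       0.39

Drum 1:
Rachford–Rice: g(ψ₁) = Σ zᵢ(Kᵢ−1)/(1+ψ₁(Kᵢ−1)) = 0.
g(0) = ΣzᵢKᵢ − 1 = 0.368 and g(1) = 1 − Σzᵢ/Kᵢ = -0.543, so a root lies in (0, 1).
Iterate (Newton) starting at ψ₁ = 0.34:
  ψ₁ = 0.340: g = 0.0264, g' = -0.777 → ψ₁ = 0.374
Converged at ψ₁ = 0.374.
Drum-1 compositions:
  1: x = 0.242, y = 0.665
  2: x = 0.173, y = 0.107
  3: x = 0.586, y = 0.228
Drum-2 feed = drum-1 liquid: z₂ = (0.2417, 0.1726, 0.5858).
Drum 2:
Rachford–Rice: g(ψ₂) = Σ zᵢ(Kᵢ−1)/(1+ψ₂(Kᵢ−1)) = 0.
Feasibility: ΣzᵢKᵢ = 1.778, Σzᵢ/Kᵢ = 1.055 — both > 1, two phases present.
Newton iteration, ψ₂⁰ = 0.32:
  ψ₂ = 0.320: g = 0.2344, g' = -0.798 → ψ₂ = 0.614
  ψ₂ = 0.614: g = 0.0698, g' = -0.407 → ψ₂ = 0.785
  ψ₂ = 0.785: g = 0.0080, g' = -0.323 → ψ₂ = 0.810
Converged at ψ₂ = 0.810.
  1: x = 0.058, y = 0.285
  2: x = 0.160, y = 0.176
  3: x = 0.782, y = 0.540

y_2 (drum 2) = 0.176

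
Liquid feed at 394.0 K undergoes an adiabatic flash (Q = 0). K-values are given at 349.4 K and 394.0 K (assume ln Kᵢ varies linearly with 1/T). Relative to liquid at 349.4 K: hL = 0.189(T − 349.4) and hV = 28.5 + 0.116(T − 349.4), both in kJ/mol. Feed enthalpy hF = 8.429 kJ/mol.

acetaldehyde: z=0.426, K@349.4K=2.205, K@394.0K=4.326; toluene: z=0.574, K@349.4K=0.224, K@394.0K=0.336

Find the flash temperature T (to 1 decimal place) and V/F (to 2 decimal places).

T = 361.0 K, V/F = 0.23

Adiabatic flash: solve Rachford–Rice at each trial T, then check hF = ψ·hV(T) + (1−ψ)·hL(T).
  T = 349.4 K: K = (2.205, 0.224), RR gives ψ = 0.073, H_out = 2.070 kJ/mol
  T = 394.0 K: K = (4.326, 0.336), RR gives ψ = 0.469, H_out = 20.269 kJ/mol
  T = 371.7 K: K = (3.152, 0.278), RR gives ψ = 0.323, H_out = 12.894 kJ/mol
  T = 360.5 K: K = (2.649, 0.250), RR gives ψ = 0.220, H_out = 8.187 kJ/mol
  T = 366.1 K: K = (2.893, 0.264), RR gives ψ = 0.275, H_out = 10.669 kJ/mol
  T = 363.3 K: K = (2.769, 0.257), RR gives ψ = 0.249, H_out = 9.466 kJ/mol
  T = 361.9 K: K = (2.708, 0.254), RR gives ψ = 0.235, H_out = 8.837 kJ/mol
Linear interpolation between T = 360.5 (H_out = 8.187) and T = 361.9 (H_out = 8.837) on hF = 8.429 gives T ≈ 361.0 K, at which ψ = 0.23.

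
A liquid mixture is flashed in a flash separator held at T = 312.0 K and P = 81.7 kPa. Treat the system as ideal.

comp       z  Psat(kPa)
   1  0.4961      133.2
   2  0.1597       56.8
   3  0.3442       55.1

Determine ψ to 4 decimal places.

Raoult's law: Kᵢ = Pᵢˢᵃᵗ/P = Pᵢˢᵃᵗ/81.7.
  K_1 = 133.2/81.7 = 1.630355, K_2 = 56.8/81.7 = 0.695226, K_3 = 55.1/81.7 = 0.674419
Material balance + equilibrium reduce to Σ zᵢ(Kᵢ−1)/(1+ψ(Kᵢ−1)) = 0.
g(0) = ΣzᵢKᵢ − 1 = 0.1520 and g(1) = 1 − Σzᵢ/Kᵢ = -0.0444, so a root lies in (0, 1).
Newton–Raphson from ψ = 0.5:
  ψ = 0.5000: g = 0.04650, g' = -0.1867 → ψ = 0.7491
  ψ = 0.7491: g = 0.00113, g' = -0.1797 → ψ = 0.7554
Converged at ψ = 0.7554.

ψ = 0.7554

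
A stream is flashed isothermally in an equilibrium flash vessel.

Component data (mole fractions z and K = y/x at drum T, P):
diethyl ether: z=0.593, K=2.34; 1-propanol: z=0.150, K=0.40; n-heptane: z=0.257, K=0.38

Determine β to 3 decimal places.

β = 0.664

Newton–Raphson from β = 0.65:
  β = 0.650: g = 0.0103, g' = -0.726 → β = 0.664
Converged at β = 0.664.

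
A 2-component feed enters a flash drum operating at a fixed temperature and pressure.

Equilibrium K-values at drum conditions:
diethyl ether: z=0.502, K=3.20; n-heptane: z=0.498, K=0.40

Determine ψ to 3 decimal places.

Rachford–Rice: g(ψ) = Σ zᵢ(Kᵢ−1)/(1+ψ(Kᵢ−1)) = 0.
Feasibility: ΣzᵢKᵢ = 1.806, Σzᵢ/Kᵢ = 1.402 — both > 1, two phases present.
Newton–Raphson from ψ = 0.5:
  ψ = 0.500: g = 0.0990, g' = -0.917 → ψ = 0.608
  ψ = 0.608: g = 0.0020, g' = -0.889 → ψ = 0.610
Converged at ψ = 0.610.

ψ = 0.610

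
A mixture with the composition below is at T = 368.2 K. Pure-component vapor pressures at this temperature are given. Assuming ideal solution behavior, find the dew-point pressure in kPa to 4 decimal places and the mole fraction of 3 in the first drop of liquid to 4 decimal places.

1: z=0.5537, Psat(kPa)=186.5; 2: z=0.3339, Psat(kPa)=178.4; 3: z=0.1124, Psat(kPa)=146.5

Pdew = 178.3239 kPa, x_3 = 0.1368

At the dew point ψ → 1, so Σzᵢ/Kᵢ = 1 with Kᵢ = Pᵢˢᵃᵗ/P ⇒ 1/P = Σzᵢ/Pᵢˢᵃᵗ.
1/P = 0.5537/186.5 + 0.3339/178.4 + 0.1124/146.5 = 0.0056078 ⇒ P = 178.3239 kPa
xᵢ = zᵢP/Pᵢˢᵃᵗ ⇒ x_3 = 0.1124·178.3239/146.5 = 0.1368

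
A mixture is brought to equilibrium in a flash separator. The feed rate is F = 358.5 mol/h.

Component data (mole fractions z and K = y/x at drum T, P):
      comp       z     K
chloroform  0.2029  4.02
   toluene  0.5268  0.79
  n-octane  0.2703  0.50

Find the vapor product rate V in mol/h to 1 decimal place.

Let β = V/F and solve Σ zᵢ(Kᵢ−1)/(1+β(Kᵢ−1)) = 0.
Feasibility: ΣzᵢKᵢ = 1.3670, Σzᵢ/Kᵢ = 1.2579 — both > 1, two phases present.
Newton–Raphson from β = 0.5:
  β = 0.5000: g = -0.05968, g' = -0.4429 → β = 0.3652
  β = 0.3652: g = 0.00621, g' = -0.5468 → β = 0.3766
  β = 0.3766: g = 0.00007, g' = -0.5351 → β = 0.3767
Converged at β = 0.3767.
Then V = β·F = 0.3767·358.5 = 135.1 mol/h and L = F − V = 223.4 mol/h.

V = 135.1 mol/h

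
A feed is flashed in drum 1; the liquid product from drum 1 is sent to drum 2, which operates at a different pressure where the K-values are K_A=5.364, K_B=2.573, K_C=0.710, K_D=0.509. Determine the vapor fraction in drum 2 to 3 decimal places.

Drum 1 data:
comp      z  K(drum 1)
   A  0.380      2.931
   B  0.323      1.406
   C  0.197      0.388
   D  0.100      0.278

V/F (drum 2) = 0.786

Drum 1:
Rachford–Rice: g(ψ₁) = Σ zᵢ(Kᵢ−1)/(1+ψ₁(Kᵢ−1)) = 0.
g(0) = ΣzᵢKᵢ − 1 = 0.672 and g(1) = 1 − Σzᵢ/Kᵢ = -0.227, so a root lies in (0, 1).
Newton–Raphson from ψ₁ = 0.5:
  ψ₁ = 0.500: g = 0.1956, g' = -0.684 → ψ₁ = 0.786
  ψ₁ = 0.786: g = -0.0083, g' = -0.807 → ψ₁ = 0.776
Converged at ψ₁ = 0.776.
Drum-1 compositions:
  A: x = 0.152, y = 0.446
  B: x = 0.246, y = 0.345
  C: x = 0.375, y = 0.145
  D: x = 0.227, y = 0.063
Drum-2 feed = drum-1 liquid: z₂ = (0.1522, 0.2457, 0.3750, 0.2272).
Drum 2:
Let ψ₂ = V/F and solve Σ zᵢ(Kᵢ−1)/(1+ψ₂(Kᵢ−1)) = 0.
g(0) = ΣzᵢKᵢ − 1 = 0.830 and g(1) = 1 − Σzᵢ/Kᵢ = -0.098, so a root lies in (0, 1).
Newton iteration, ψ₂⁰ = 0.35:
  ψ₂ = 0.350: g = 0.2562, g' = -0.825 → ψ₂ = 0.660
  ψ₂ = 0.660: g = 0.0610, g' = -0.507 → ψ₂ = 0.781
  ψ₂ = 0.781: g = 0.0026, g' = -0.468 → ψ₂ = 0.786
Converged at ψ₂ = 0.786.
  A: x = 0.034, y = 0.184
  B: x = 0.110, y = 0.283
  C: x = 0.486, y = 0.345
  D: x = 0.370, y = 0.188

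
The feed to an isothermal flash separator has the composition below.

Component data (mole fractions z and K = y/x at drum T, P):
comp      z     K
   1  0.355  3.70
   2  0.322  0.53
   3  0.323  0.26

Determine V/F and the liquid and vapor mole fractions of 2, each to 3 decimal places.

Newton iteration, V/F⁰ = 0.5:
  V/F = 0.500: g = -0.1694, g' = -1.036 → V/F = 0.336
  V/F = 0.336: g = 0.0042, g' = -1.124 → V/F = 0.340
Converged at V/F = 0.340.
Compositions from xᵢ = zᵢ/(1+V/F(Kᵢ−1)), yᵢ = Kᵢxᵢ:
  1: x = 0.185, y = 0.685
  2: x = 0.383, y = 0.203
  3: x = 0.432, y = 0.112

V/F = 0.340, x_2 = 0.383, y_2 = 0.203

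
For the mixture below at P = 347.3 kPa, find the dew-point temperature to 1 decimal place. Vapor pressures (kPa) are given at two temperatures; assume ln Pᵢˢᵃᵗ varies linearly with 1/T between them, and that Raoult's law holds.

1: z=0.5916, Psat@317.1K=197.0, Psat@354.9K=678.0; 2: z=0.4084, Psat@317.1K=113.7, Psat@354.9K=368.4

T = 342.2 K

Dew-point temperature: Σzᵢ·P/Pᵢˢᵃᵗ(T) = 1. Interpolate ln Pᵢˢᵃᵗ = aᵢ + bᵢ/T.
  T = 317.1 K: ΣzᵢP/Pᵢˢᵃᵗ = 2.2904
  T = 354.9 K: ΣzᵢP/Pᵢˢᵃᵗ = 0.6881
  T = 336.0 K: ΣzᵢP/Pᵢˢᵃᵗ = 1.2135
  T = 345.4 K: ΣzᵢP/Pᵢˢᵃᵗ = 0.9080
  T = 340.7 K: ΣzᵢP/Pᵢˢᵃᵗ = 1.0476
  T = 343.0 K: ΣzᵢP/Pᵢˢᵃᵗ = 0.9763
Interpolating between 340.7 K and 343.0 K gives T ≈ 342.2 K.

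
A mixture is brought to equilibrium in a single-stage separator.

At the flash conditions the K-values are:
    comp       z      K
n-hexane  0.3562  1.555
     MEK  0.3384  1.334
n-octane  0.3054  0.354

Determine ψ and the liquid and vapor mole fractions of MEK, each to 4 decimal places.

Newton iteration, ψ⁰ = 0.46:
  ψ = 0.4600: g = -0.02524, g' = -0.3560 → ψ = 0.3891
  ψ = 0.3891: g = -0.00092, g' = -0.3312 → ψ = 0.3863
Converged at ψ = 0.3863.
Compositions from xᵢ = zᵢ/(1+ψ(Kᵢ−1)), yᵢ = Kᵢxᵢ:
  n-hexane: x = 0.2933, y = 0.4561
  MEK: x = 0.2997, y = 0.3998
  n-octane: x = 0.4070, y = 0.1441

ψ = 0.3863, x_MEK = 0.2997, y_MEK = 0.3998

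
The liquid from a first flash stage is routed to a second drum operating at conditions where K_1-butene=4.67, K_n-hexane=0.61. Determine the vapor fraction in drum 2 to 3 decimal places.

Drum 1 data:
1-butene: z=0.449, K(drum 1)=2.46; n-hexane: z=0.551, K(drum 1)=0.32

Drum 1:
Let ψ₁ = V/F and solve Σ zᵢ(Kᵢ−1)/(1+ψ₁(Kᵢ−1)) = 0.
Check two-phase: ΣzᵢKᵢ = 1.281 > 1 and Σzᵢ/Kᵢ = 1.904 > 1, so g(0) = 0.281 > 0 and g(1) = -0.904 < 0.
Newton iteration, ψ₁⁰ = 0.5:
  ψ₁ = 0.500: g = -0.1888, g' = -0.905 → ψ₁ = 0.291
  ψ₁ = 0.291: g = -0.0073, g' = -0.867 → ψ₁ = 0.283
Converged at ψ₁ = 0.283.
Drum-1 compositions:
  1-butene: x = 0.318, y = 0.782
  n-hexane: x = 0.682, y = 0.218
Drum-2 feed = drum-1 liquid: z₂ = (0.3178, 0.6822).
Drum 2:
Material balance + equilibrium reduce to Σ zᵢ(Kᵢ−1)/(1+ψ₂(Kᵢ−1)) = 0.
g(0) = ΣzᵢKᵢ − 1 = 0.900 and g(1) = 1 − Σzᵢ/Kᵢ = -0.186, so a root lies in (0, 1).
Binary case is linear: z₁(K₁−1)(1+ψ₂(K₂−1)) + z₂(K₂−1)(1+ψ₂(K₁−1)) = 0
⇒ ψ₂ = [z₁(K₁−1)+z₂(K₂−1)] / [−(K₁−1)(K₂−1)] = 0.9001/1.4313 = 0.629
  1-butene: x = 0.096, y = 0.449
  n-hexane: x = 0.904, y = 0.551

V/F (drum 2) = 0.629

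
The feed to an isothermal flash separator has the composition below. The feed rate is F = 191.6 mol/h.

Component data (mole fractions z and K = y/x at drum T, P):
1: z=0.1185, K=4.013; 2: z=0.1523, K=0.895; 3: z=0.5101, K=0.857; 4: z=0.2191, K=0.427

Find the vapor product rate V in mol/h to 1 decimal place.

V = 34.6 mol/h

Newton–Raphson from β = 0.5:
  β = 0.5000: g = -0.12895, g' = -0.3265 → β = 0.1051
  β = 0.1051: g = 0.04738, g' = -0.7145 → β = 0.1714
  β = 0.1714: g = 0.00519, g' = -0.5690 → β = 0.1805
  β = 0.1805: g = 0.00007, g' = -0.5536 → β = 0.1806
Converged at β = 0.1806.
Then V = β·F = 0.1806·191.6 = 34.6 mol/h and L = F − V = 157.0 mol/h.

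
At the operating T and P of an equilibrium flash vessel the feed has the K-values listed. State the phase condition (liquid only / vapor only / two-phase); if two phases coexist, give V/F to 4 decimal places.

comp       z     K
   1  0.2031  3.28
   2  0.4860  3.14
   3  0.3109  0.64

vapor only

ΣzᵢKᵢ = 2.3912; Σzᵢ/Kᵢ = 0.7025.
Since Σzᵢ/Kᵢ < 1 the mixture is above its dew point — single vapor phase.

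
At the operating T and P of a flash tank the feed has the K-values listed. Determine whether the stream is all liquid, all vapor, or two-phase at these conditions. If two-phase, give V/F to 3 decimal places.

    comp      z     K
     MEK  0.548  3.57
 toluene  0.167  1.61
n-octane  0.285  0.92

all vapor

ΣzᵢKᵢ = 2.487; Σzᵢ/Kᵢ = 0.567.
Since Σzᵢ/Kᵢ < 1 the mixture is above its dew point — single vapor phase.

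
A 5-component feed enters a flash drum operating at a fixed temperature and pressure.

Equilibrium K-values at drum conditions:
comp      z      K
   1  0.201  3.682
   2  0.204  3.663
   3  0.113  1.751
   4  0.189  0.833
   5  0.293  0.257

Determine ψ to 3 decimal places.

ψ = 0.646

Material balance + equilibrium reduce to Σ zᵢ(Kᵢ−1)/(1+ψ(Kᵢ−1)) = 0.
Feasibility: ΣzᵢKᵢ = 1.918, Σzᵢ/Kᵢ = 1.542 — both > 1, two phases present.
Iterate (Newton) starting at ψ = 0.5:
  ψ = 0.500: g = 0.1442, g' = -0.979 → ψ = 0.647
  ψ = 0.647: g = -0.0011, g' = -1.024 → ψ = 0.646
Converged at ψ = 0.646.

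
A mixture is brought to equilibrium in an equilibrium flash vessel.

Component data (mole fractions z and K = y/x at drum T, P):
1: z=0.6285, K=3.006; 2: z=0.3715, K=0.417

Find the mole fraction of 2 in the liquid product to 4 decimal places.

Rachford–Rice: g(V/F) = Σ zᵢ(Kᵢ−1)/(1+V/F(Kᵢ−1)) = 0.
g(0) = ΣzᵢKᵢ − 1 = 1.0442 and g(1) = 1 − Σzᵢ/Kᵢ = -0.1000, so a root lies in (0, 1).
Binary case is linear: z₁(K₁−1)(1+V/F(K₂−1)) + z₂(K₂−1)(1+V/F(K₁−1)) = 0
⇒ V/F = [z₁(K₁−1)+z₂(K₂−1)] / [−(K₁−1)(K₂−1)] = 1.04419/1.16950 = 0.8929
Compositions from xᵢ = zᵢ/(1+V/F(Kᵢ−1)), yᵢ = Kᵢxᵢ:
  1: x = 0.2252, y = 0.6769
  2: x = 0.7748, y = 0.3231

x_2 = 0.7748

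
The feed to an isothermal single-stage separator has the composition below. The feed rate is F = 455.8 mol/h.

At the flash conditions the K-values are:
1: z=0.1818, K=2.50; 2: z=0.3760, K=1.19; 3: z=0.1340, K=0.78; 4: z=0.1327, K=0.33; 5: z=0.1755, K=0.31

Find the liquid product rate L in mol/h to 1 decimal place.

L = 360.0 mol/h

Material balance + equilibrium reduce to Σ zᵢ(Kᵢ−1)/(1+V/F(Kᵢ−1)) = 0.
g(0) = ΣzᵢKᵢ − 1 = 0.1047 and g(1) = 1 − Σzᵢ/Kᵢ = -0.5287, so a root lies in (0, 1).
Newton–Raphson from V/F = 0.53:
  V/F = 0.5300: g = -0.14532, g' = -0.4974 → V/F = 0.2378
  V/F = 0.2378: g = -0.01239, g' = -0.4457 → V/F = 0.2100
  V/F = 0.2100: g = 0.00007, g' = -0.4512 → V/F = 0.2102
Converged at V/F = 0.2102.
Then V = V/F·F = 0.2102·455.8 = 95.8 mol/h and L = F − V = 360.0 mol/h.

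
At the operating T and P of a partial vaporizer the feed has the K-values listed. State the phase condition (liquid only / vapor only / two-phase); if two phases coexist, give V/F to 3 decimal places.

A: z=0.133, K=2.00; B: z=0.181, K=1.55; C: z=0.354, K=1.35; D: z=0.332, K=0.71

vapor only

ΣzᵢKᵢ = 1.260; Σzᵢ/Kᵢ = 0.913.
Since Σzᵢ/Kᵢ < 1 the mixture is above its dew point — single vapor phase.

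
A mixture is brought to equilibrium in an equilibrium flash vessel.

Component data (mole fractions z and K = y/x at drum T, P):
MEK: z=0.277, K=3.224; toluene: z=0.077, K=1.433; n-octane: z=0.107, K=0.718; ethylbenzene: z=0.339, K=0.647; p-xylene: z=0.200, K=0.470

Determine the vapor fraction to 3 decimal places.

ψ = 0.489

Rachford–Rice: g(ψ) = Σ zᵢ(Kᵢ−1)/(1+ψ(Kᵢ−1)) = 0.
g(0) = ΣzᵢKᵢ − 1 = 0.394 and g(1) = 1 − Σzᵢ/Kᵢ = -0.238, so a root lies in (0, 1).
Iterate (Newton) starting at ψ = 0.62:
  ψ = 0.620: g = -0.0624, g' = -0.457 → ψ = 0.484
  ψ = 0.484: g = 0.0026, g' = -0.502 → ψ = 0.489
Converged at ψ = 0.489.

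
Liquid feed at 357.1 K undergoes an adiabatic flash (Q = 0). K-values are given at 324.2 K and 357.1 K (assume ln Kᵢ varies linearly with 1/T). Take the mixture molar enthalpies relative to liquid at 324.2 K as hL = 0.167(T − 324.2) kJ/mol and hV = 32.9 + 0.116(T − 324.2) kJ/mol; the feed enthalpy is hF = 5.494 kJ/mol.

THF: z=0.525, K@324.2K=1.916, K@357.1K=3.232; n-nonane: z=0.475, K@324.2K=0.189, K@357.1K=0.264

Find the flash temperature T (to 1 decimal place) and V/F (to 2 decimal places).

T = 325.7 K, V/F = 0.16

Adiabatic flash: solve Rachford–Rice at each trial T, then check hF = ψ·hV(T) + (1−ψ)·hL(T).
  T = 324.2 K: K = (1.916, 0.189), RR gives ψ = 0.129, H_out = 4.237 kJ/mol
  T = 357.1 K: K = (3.232, 0.264), RR gives ψ = 0.501, H_out = 21.121 kJ/mol
  T = 340.6 K: K = (2.518, 0.225), RR gives ψ = 0.365, H_out = 14.429 kJ/mol
  T = 332.4 K: K = (2.204, 0.207), RR gives ψ = 0.267, H_out = 10.050 kJ/mol
  T = 328.3 K: K = (2.057, 0.198), RR gives ψ = 0.205, H_out = 7.384 kJ/mol
  T = 326.2 K: K = (1.984, 0.193), RR gives ψ = 0.168, H_out = 5.843 kJ/mol
  T = 325.2 K: K = (1.950, 0.191), RR gives ψ = 0.149, H_out = 5.058 kJ/mol
  T = 325.7 K: K = (1.967, 0.192), RR gives ψ = 0.159, H_out = 5.455 kJ/mol
  T = 325.9 K: K = (1.974, 0.193), RR gives ψ = 0.162, H_out = 5.611 kJ/mol
  T = 325.8 K: K = (1.970, 0.192), RR gives ψ = 0.160, H_out = 5.533 kJ/mol
Continuing to bisect between 325.7 K and 325.8 K converges to T = 325.7 K, at which ψ = 0.16.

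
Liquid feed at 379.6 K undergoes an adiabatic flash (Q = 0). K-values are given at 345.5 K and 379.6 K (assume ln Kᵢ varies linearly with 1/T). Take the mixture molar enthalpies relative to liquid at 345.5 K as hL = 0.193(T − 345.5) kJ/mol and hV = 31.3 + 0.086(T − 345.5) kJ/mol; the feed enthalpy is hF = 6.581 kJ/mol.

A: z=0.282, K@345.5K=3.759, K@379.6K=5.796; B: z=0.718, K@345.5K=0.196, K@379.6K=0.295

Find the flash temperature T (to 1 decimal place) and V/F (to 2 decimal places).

Adiabatic flash: solve Rachford–Rice at each trial T, then check hF = ψ·hV(T) + (1−ψ)·hL(T).
  T = 345.5 K: K = (3.759, 0.196), RR gives ψ = 0.091, H_out = 2.833 kJ/mol
  T = 379.6 K: K = (5.796, 0.295), RR gives ψ = 0.250, H_out = 13.502 kJ/mol
  T = 362.6 K: K = (4.718, 0.243), RR gives ψ = 0.179, H_out = 8.587 kJ/mol
  T = 354.1 K: K = (4.226, 0.219), RR gives ψ = 0.138, H_out = 5.866 kJ/mol
  T = 358.4 K: K = (4.471, 0.231), RR gives ψ = 0.160, H_out = 7.271 kJ/mol
  T = 356.2 K: K = (4.345, 0.225), RR gives ψ = 0.149, H_out = 6.560 kJ/mol
Linear interpolation between T = 356.2 (H_out = 6.560) and T = 358.4 (H_out = 7.271) on hF = 6.581 gives T ≈ 356.3 K, at which ψ = 0.15.

T = 356.3 K, V/F = 0.15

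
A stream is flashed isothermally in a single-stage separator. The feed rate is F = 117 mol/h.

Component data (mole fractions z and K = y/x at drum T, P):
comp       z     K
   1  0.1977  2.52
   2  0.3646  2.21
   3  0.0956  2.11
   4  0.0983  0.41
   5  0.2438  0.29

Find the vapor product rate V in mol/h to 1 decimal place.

Material balance + equilibrium reduce to Σ zᵢ(Kᵢ−1)/(1+ψ(Kᵢ−1)) = 0.
Check two-phase: ΣzᵢKᵢ = 1.6167 > 1 and Σzᵢ/Kᵢ = 1.3692 > 1, so g(0) = 0.6167 > 0 and g(1) = -0.3692 < 0.
Iterate (Newton) starting at ψ = 0.5:
  ψ = 0.5000: g = 0.16322, g' = -0.7677 → ψ = 0.7126
  ψ = 0.7126: g = -0.01005, g' = -0.9013 → ψ = 0.7015
  ψ = 0.7015: g = -0.00008, g' = -0.8878 → ψ = 0.7014
Converged at ψ = 0.7014.
Then V = ψ·F = 0.7014·117 = 82.1 mol/h and L = F − V = 34.9 mol/h.

V = 82.1 mol/h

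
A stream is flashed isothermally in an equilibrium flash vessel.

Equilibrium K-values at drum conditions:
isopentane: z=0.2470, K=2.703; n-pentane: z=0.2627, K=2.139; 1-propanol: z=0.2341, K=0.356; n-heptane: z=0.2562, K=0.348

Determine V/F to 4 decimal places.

V/F = 0.4339

Rachford–Rice: g(V/F) = Σ zᵢ(Kᵢ−1)/(1+V/F(Kᵢ−1)) = 0.
Check two-phase: ΣzᵢKᵢ = 1.4021 > 1 and Σzᵢ/Kᵢ = 1.6080 > 1, so g(0) = 0.4021 > 0 and g(1) = -0.6080 < 0.
Iterate (Newton) starting at V/F = 0.5:
  V/F = 0.5000: g = -0.05236, g' = -0.7983 → V/F = 0.4344
  V/F = 0.4344: g = -0.00042, g' = -0.7883 → V/F = 0.4339
Converged at V/F = 0.4339.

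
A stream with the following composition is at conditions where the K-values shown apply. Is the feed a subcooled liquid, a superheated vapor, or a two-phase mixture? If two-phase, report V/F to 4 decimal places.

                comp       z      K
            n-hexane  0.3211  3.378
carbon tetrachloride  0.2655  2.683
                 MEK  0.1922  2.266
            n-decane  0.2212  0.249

ΣzᵢKᵢ = 2.2876; Σzᵢ/Kᵢ = 1.1672.
Both exceed 1, so a two-phase solution exists.
Material balance + equilibrium reduce to Σ zᵢ(Kᵢ−1)/(1+ψ(Kᵢ−1)) = 0.
Iterate (Newton) starting at ψ = 0.5:
  ψ = 0.5000: g = 0.47447, g' = -1.0361 → ψ = 0.9579
  ψ = 0.9579: g = -0.07807, g' = -1.9267 → ψ = 0.9174
  ψ = 0.9174: g = -0.00590, g' = -1.6512 → ψ = 0.9138
Converged at ψ = 0.9138.

two-phase, V/F = 0.9138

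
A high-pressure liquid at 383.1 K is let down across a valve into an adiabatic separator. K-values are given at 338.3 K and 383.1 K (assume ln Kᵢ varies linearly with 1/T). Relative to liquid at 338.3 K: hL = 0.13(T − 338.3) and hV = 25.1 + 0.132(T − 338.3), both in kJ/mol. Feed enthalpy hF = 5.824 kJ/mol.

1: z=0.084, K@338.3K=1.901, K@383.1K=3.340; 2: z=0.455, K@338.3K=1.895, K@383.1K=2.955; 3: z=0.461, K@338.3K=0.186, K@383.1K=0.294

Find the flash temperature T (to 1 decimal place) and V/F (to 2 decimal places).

T = 342.8 K, V/F = 0.21

Adiabatic flash: solve Rachford–Rice at each trial T, then check hF = ψ·hV(T) + (1−ψ)·hL(T).
  T = 338.3 K: K = (1.901, 1.895, 0.186), RR gives ψ = 0.148, H_out = 3.705 kJ/mol
  T = 383.1 K: K = (3.340, 2.955, 0.294), RR gives ψ = 0.534, H_out = 19.279 kJ/mol
  T = 360.7 K: K = (2.564, 2.399, 0.237), RR gives ψ = 0.383, H_out = 12.540 kJ/mol
  T = 349.5 K: K = (2.218, 2.140, 0.211), RR gives ψ = 0.283, H_out = 8.565 kJ/mol
  T = 343.9 K: K = (2.056, 2.016, 0.198), RR gives ψ = 0.221, H_out = 6.284 kJ/mol
  T = 341.1 K: K = (1.978, 1.955, 0.192), RR gives ψ = 0.186, H_out = 5.039 kJ/mol
  T = 342.5 K: K = (2.017, 1.985, 0.195), RR gives ψ = 0.204, H_out = 5.672 kJ/mol
Linear interpolation between T = 342.5 (H_out = 5.672) and T = 343.9 (H_out = 6.284) on hF = 5.824 gives T ≈ 342.8 K, at which ψ = 0.21.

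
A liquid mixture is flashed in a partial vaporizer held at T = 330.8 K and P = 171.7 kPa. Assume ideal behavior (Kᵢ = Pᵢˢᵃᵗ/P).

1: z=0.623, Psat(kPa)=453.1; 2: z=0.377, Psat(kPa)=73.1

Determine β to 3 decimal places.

β = 0.855

Raoult's law: Kᵢ = Pᵢˢᵃᵗ/P = Pᵢˢᵃᵗ/171.7.
  K_1 = 453.1/171.7 = 2.63891, K_2 = 73.1/171.7 = 0.42574
Material balance + equilibrium reduce to Σ zᵢ(Kᵢ−1)/(1+β(Kᵢ−1)) = 0.
Check two-phase: ΣzᵢKᵢ = 1.805 > 1 and Σzᵢ/Kᵢ = 1.122 > 1, so g(0) = 0.805 > 0 and g(1) = -0.122 < 0.
Binary case is linear: z₁(K₁−1)(1+β(K₂−1)) + z₂(K₂−1)(1+β(K₁−1)) = 0
⇒ β = [z₁(K₁−1)+z₂(K₂−1)] / [−(K₁−1)(K₂−1)] = 0.8045/0.9412 = 0.855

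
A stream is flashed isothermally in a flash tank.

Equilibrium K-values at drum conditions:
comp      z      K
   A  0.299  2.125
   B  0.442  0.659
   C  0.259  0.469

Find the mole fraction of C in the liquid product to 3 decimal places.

Rachford–Rice: g(V/F) = Σ zᵢ(Kᵢ−1)/(1+V/F(Kᵢ−1)) = 0.
Feasibility: ΣzᵢKᵢ = 1.048, Σzᵢ/Kᵢ = 1.364 — both > 1, two phases present.
Newton iteration, V/F⁰ = 0.43:
  V/F = 0.430: g = -0.1281, g' = -0.365 → V/F = 0.079
  V/F = 0.079: g = 0.0105, g' = -0.453 → V/F = 0.102
Converged at V/F = 0.102.
Compositions from xᵢ = zᵢ/(1+V/F(Kᵢ−1)), yᵢ = Kᵢxᵢ:
  A: x = 0.268, y = 0.570
  B: x = 0.458, y = 0.302
  C: x = 0.274, y = 0.128

x_C = 0.274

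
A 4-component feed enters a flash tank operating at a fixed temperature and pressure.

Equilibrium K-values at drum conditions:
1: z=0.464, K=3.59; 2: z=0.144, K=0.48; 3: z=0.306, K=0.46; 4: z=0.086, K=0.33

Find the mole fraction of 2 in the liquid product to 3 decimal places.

x_2 = 0.213

Rachford–Rice: g(β) = Σ zᵢ(Kᵢ−1)/(1+β(Kᵢ−1)) = 0.
Check two-phase: ΣzᵢKᵢ = 1.904 > 1 and Σzᵢ/Kᵢ = 1.355 > 1, so g(0) = 0.904 > 0 and g(1) = -0.355 < 0.
Newton–Raphson from β = 0.5:
  β = 0.500: g = 0.1095, g' = -0.917 → β = 0.619
  β = 0.619: g = 0.0042, g' = -0.858 → β = 0.624
Converged at β = 0.624.
Compositions from xᵢ = zᵢ/(1+β(Kᵢ−1)), yᵢ = Kᵢxᵢ:
  1: x = 0.177, y = 0.637
  2: x = 0.213, y = 0.102
  3: x = 0.462, y = 0.212
  4: x = 0.148, y = 0.049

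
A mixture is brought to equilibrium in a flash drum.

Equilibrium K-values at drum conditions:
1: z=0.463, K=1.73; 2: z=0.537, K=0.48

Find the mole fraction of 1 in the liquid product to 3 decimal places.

x_1 = 0.416

Material balance + equilibrium reduce to Σ zᵢ(Kᵢ−1)/(1+ψ(Kᵢ−1)) = 0.
g(0) = ΣzᵢKᵢ − 1 = 0.059 and g(1) = 1 − Σzᵢ/Kᵢ = -0.386, so a root lies in (0, 1).
Binary case is linear: z₁(K₁−1)(1+ψ(K₂−1)) + z₂(K₂−1)(1+ψ(K₁−1)) = 0
⇒ ψ = [z₁(K₁−1)+z₂(K₂−1)] / [−(K₁−1)(K₂−1)] = 0.0587/0.3796 = 0.155
Compositions from xᵢ = zᵢ/(1+ψ(Kᵢ−1)), yᵢ = Kᵢxᵢ:
  1: x = 0.416, y = 0.720
  2: x = 0.584, y = 0.280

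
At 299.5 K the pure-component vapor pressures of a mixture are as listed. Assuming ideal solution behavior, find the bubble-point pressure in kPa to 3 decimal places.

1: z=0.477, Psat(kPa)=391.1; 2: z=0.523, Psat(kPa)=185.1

Pbub = 283.362 kPa

At the bubble point ψ → 0, so ΣzᵢKᵢ = 1 with Kᵢ = Pᵢˢᵃᵗ/P ⇒ P = ΣzᵢPᵢˢᵃᵗ.
P = 0.477·391.1 + 0.523·185.1 = 283.362 kPa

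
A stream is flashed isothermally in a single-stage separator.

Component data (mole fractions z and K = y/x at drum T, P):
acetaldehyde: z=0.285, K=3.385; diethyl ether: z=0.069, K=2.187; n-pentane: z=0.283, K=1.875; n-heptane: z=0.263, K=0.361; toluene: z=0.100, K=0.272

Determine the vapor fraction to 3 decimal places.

ψ = 0.700

Newton–Raphson from ψ = 0.5:
  ψ = 0.500: g = 0.1723, g' = -0.843 → ψ = 0.704
  ψ = 0.704: g = -0.0035, g' = -0.916 → ψ = 0.700
Converged at ψ = 0.700.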